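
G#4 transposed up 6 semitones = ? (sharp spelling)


Working:
G#4: chromatic position 8 in octave 4 → absolute = 4×12 + 8 = 56
Transpose up 6: 56 + 6 = 62
62 = 5×12 + 2 → D in octave 5
Result = D5


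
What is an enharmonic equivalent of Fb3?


Step by step:
Enharmonic notes sound the same pitch but are spelled with different letter names
Fb and E name the same pitch class
= E3


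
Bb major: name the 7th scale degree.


Solution.
Major scale pattern: W-W-H-W-W-W-H (2-2-1-2-2-2-1 semitones)
Starting from Bb:
  Bb + 2 semitones → C
  C + 2 semitones → D
  D + 1 semitone → Eb
  Eb + 2 semitones → F
  F + 2 semitones → G
  G + 2 semitones → A
  A + 1 semitone → Bb
Scale: Bb C D Eb F G A
Degree 7 = A


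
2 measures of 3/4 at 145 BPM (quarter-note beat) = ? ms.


Let's work it out.
Quarter-note beat duration = 60000 / 145 ms
Beats per measure (3/4) = 3
One measure = 3 × 60000 / 145 = 180000 / 145 ms
2 measures = 2 × 180000 / 145 = 360000 / 145
= 2482.8 ms


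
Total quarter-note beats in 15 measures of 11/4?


Time signature 11/4: the bottom number 4 means the quarter note gets one count
The top number 11 means 11 quarter-note beats per measure
Total = 11 × 15 measures
= 165 quarter-note beats


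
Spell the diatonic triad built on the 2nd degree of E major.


Reasoning:
E major scale: E F# G# A B C# D#
Diatonic triad on degree 2 stacks scale notes 2, 4, 6: F# A C#
F#→A = 3 semitones; F#→C# = 7 semitones → minor triad
= F# A C# (minor)


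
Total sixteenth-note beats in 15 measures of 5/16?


Reasoning:
Time signature 5/16: the bottom number 16 means the sixteenth note gets one count
The top number 5 means 5 sixteenth-note beats per measure
Total = 5 × 15 measures
= 75 sixteenth-note beats


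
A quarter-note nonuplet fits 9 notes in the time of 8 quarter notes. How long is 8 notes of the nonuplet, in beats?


Nonuplet: 9 notes occupy the space of 8 quarter notes
Space = 8 × 1 = 8 beats
Each nonuplet note = 8 / 9 = 8/9 beats
8 notes = 8 × 8/9 = 64/9
= 64/9 beats


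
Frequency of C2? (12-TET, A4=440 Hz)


Step by step:
f = 440 × 2^(n/12) where n = semitones from A4
C2: -33 semitones from A4
f = 440 × 2^(-33/12)
f = 65.41 Hz


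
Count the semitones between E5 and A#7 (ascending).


Let's work it out.
Absolute semitone position = octave×12 + chromatic position
E5: 5×12 + 4 = 64
A#7: 7×12 + 10 = 94
Difference = 94 - 64 = 30
= 30 semitones


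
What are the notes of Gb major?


Let's work it out.
Major scale pattern: W-W-H-W-W-W-H (2-2-1-2-2-2-1 semitones)
Starting from Gb:
  Gb + 2 semitones → Ab
  Ab + 2 semitones → Bb
  Bb + 1 semitone → Cb
  Cb + 2 semitones → Db
  Db + 2 semitones → Eb
  Eb + 2 semitones → F
  F + 1 semitone → Gb
Scale = Gb Ab Bb Cb Db Eb F


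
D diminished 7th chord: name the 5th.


Let's work it out.
Diminished 7th chord = root + minor 3rd + diminished 5th + diminished 7th
Seventh chords stack in thirds, so the letter names are D-F-A-C
Root: D
Minor 3rd above D: F
Diminished 5th above D: Ab
Diminished 7th above D: Cb
The 5th = Ab


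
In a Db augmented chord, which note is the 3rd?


Let's work it out.
Augmented triad = root + major 3rd (4 semitones) + augmented 5th (8 semitones)
A triad on Db stacks thirds, so the chord tones use letter names D-F-A
Root: Db
Major 3rd above Db: F
Augmented 5th above Db: A
The 3rd = F


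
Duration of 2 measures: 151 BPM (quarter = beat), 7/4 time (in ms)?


Working:
Quarter-note beat duration = 60000 / 151 ms
Beats per measure (7/4) = 7
One measure = 7 × 60000 / 151 = 420000 / 151 ms
2 measures = 2 × 420000 / 151 = 840000 / 151
= 5562.9 ms


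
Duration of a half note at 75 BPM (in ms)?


Reasoning:
One quarter-note beat = 60000 / BPM = 60000 / 75 ms
Half note = 2 × quarter note
Duration = 2 × 60000 / 75 = 120000 / 75
= 1600.0 ms


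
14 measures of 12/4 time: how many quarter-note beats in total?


Time signature 12/4: the bottom number 4 means the quarter note gets one count
The top number 12 means 12 quarter-note beats per measure
Total = 12 × 14 measures
= 168 quarter-note beats


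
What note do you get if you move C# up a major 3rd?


Working:
major 3rd: 3 letter names, 4 semitones
Letter: C + 2 → E
Pitch: C# + 4 semitones, spelled as an E → E#
= E#


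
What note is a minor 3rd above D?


Let's work it out.
A 3rd spans 3 letter names, so from D we land on F
A minor 3rd = 3 semitones above D
Spell F at that pitch: F
= F


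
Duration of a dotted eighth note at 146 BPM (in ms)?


Working:
One quarter-note beat = 60000 / BPM = 60000 / 146 ms
Dotted eighth note = 3/4 × quarter note
Duration = 3/4 × 60000 / 146 = 45000 / 146
= 308.2 ms


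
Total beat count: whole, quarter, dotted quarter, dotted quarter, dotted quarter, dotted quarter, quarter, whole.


Reasoning:
Beat values:
  whole = 4 beats
  quarter = 1 beat
  dotted quarter = 1.5 beats
  dotted quarter = 1.5 beats
  dotted quarter = 1.5 beats
  dotted quarter = 1.5 beats
  quarter = 1 beat
  whole = 4 beats
Sum = 4 + 1 + 1.5 + 1.5 + 1.5 + 1.5 + 1 + 4
= 16 beats


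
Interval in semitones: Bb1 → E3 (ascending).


Absolute semitone position = octave×12 + chromatic position
Bb1: 1×12 + 10 = 22
E3: 3×12 + 4 = 40
Difference = 40 - 22 = 18
= 18 semitones


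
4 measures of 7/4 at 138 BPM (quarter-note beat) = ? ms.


Step by step:
Quarter-note beat duration = 60000 / 138 ms
Beats per measure (7/4) = 7
One measure = 7 × 60000 / 138 = 420000 / 138 ms
4 measures = 4 × 420000 / 138 = 1680000 / 138
= 12173.9 ms


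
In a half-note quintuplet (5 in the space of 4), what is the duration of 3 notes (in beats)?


Step by step:
Quintuplet: 5 notes occupy the space of 4 half notes
Space = 4 × 2 = 8 beats
Each quintuplet note = 8 / 5 = 8/5 beats
3 notes = 3 × 8/5 = 24/5
= 24/5 beats


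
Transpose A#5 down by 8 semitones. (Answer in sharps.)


Let's work it out.
A#5: chromatic position 10 in octave 5 → absolute = 5×12 + 10 = 70
Transpose down 8: 70 - 8 = 62
62 = 5×12 + 2 → D in octave 5
Result = D5


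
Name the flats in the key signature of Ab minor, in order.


Step by step:
Flat minor keys: A(0), D(1), G(2), C(3), F(4), Bb(5), Eb(6), Ab(7)
Ab minor has 7 flats
Order of flats: Bb Eb Ab Db Gb Cb Fb → first 7: Bb, Eb, Ab, Db, Gb, Cb, Fb
= Bb, Eb, Ab, Db, Gb, Cb, Fb


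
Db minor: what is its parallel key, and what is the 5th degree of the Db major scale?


Let's work it out.
Parallel keys share the same tonic but differ in mode
Db minor → parallel is Db major
Db major scale: Db Eb F Gb Ab Bb C
= Db major; 5th degree = Ab


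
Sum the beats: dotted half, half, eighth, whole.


Step by step:
Beat values:
  dotted half = 3 beats
  half = 2 beats
  eighth = 0.5 beats
  whole = 4 beats
Sum = 3 + 2 + 0.5 + 4
= 9.5 beats


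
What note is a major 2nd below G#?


Working:
A 2nd spans 2 letter names, so from G we land on F
A major 2nd = 2 semitones below G#
Spell F at that pitch: F#
= F#


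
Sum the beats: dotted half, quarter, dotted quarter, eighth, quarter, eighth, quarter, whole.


Working:
Beat values:
  dotted half = 3 beats
  quarter = 1 beat
  dotted quarter = 1.5 beats
  eighth = 0.5 beats
  quarter = 1 beat
  eighth = 0.5 beats
  quarter = 1 beat
  whole = 4 beats
Sum = 3 + 1 + 1.5 + 0.5 + 1 + 0.5 + 1 + 4
= 12.5 beats


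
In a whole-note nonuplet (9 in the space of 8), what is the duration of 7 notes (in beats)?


Step by step:
Nonuplet: 9 notes occupy the space of 8 whole notes
Space = 8 × 4 = 32 beats
Each nonuplet note = 32 / 9 = 32/9 beats
7 notes = 7 × 32/9 = 224/9
= 224/9 beats


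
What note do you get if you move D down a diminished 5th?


diminished 5th: 5 letter names, 6 semitones
Letter: D - 4 → G
Pitch: D - 6 semitones, spelled as a G → G#
= G#


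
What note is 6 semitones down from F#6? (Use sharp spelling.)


Let's work it out.
F#6: chromatic position 6 in octave 6 → absolute = 6×12 + 6 = 78
Transpose down 6: 78 - 6 = 72
72 = 6×12 + 0 → C in octave 6
Result = C6


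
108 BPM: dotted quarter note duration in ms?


Step by step:
One quarter-note beat = 60000 / BPM = 60000 / 108 ms
Dotted quarter note = 3/2 × quarter note
Duration = 3/2 × 60000 / 108 = 90000 / 108
= 833.3 ms


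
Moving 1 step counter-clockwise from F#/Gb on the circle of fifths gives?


Each counter-clockwise step moves down a perfect 5th (= up a perfect 4th)
From F#/Gb: F#/Gb → B
= B


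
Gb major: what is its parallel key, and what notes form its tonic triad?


Step by step:
Parallel keys share the same tonic but differ in mode
Gb major → parallel is Gb minor
Tonic triad of Gb minor = Gb Bbb Db
= Gb minor; triad = Gb Bbb Db


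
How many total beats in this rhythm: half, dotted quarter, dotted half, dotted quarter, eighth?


Let's work it out.
Beat values:
  half = 2 beats
  dotted quarter = 1.5 beats
  dotted half = 3 beats
  dotted quarter = 1.5 beats
  eighth = 0.5 beats
Sum = 2 + 1.5 + 3 + 1.5 + 0.5
= 8.5 beats


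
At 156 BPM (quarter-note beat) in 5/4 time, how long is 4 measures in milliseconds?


Step by step:
Quarter-note beat duration = 60000 / 156 ms
Beats per measure (5/4) = 5
One measure = 5 × 60000 / 156 = 300000 / 156 ms
4 measures = 4 × 300000 / 156 = 1200000 / 156
= 7692.3 ms


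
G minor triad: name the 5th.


Let's work it out.
Minor triad = root + minor 3rd (3 semitones) + perfect 5th (7 semitones)
A triad on G stacks thirds, so the chord tones use letter names G-B-D
Root: G
Minor 3rd above G: Bb
Perfect 5th above G: D
The 5th = D


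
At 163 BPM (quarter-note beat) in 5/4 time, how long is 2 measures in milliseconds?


Reasoning:
Quarter-note beat duration = 60000 / 163 ms
Beats per measure (5/4) = 5
One measure = 5 × 60000 / 163 = 300000 / 163 ms
2 measures = 2 × 300000 / 163 = 600000 / 163
= 3681.0 ms


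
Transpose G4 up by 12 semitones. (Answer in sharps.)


Step by step:
G4: chromatic position 7 in octave 4 → absolute = 4×12 + 7 = 55
Transpose up 12: 55 + 12 = 67
67 = 5×12 + 7 → G in octave 5
Result = G5


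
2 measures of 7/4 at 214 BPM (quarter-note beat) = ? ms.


Reasoning:
Quarter-note beat duration = 60000 / 214 ms
Beats per measure (7/4) = 7
One measure = 7 × 60000 / 214 = 420000 / 214 ms
2 measures = 2 × 420000 / 214 = 840000 / 214
= 3925.2 ms


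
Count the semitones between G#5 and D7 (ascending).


Reasoning:
Absolute semitone position = octave×12 + chromatic position
G#5: 5×12 + 8 = 68
D7: 7×12 + 2 = 86
Difference = 86 - 68 = 18
= 18 semitones


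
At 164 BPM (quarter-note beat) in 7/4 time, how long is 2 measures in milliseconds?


Quarter-note beat duration = 60000 / 164 ms
Beats per measure (7/4) = 7
One measure = 7 × 60000 / 164 = 420000 / 164 ms
2 measures = 2 × 420000 / 164 = 840000 / 164
= 5122.0 ms


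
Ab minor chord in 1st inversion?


Solution.
Root position: Ab Cb Eb
1st inversion: move root up an octave
Bass note: Cb
Notes (bottom to top) = Cb Eb Ab


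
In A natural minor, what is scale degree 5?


Let's work it out.
Natural minor scale pattern: W-H-W-W-H-W-W (2-1-2-2-1-2-2 semitones)
Starting from A:
  A + 2 semitones → B
  B + 1 semitone → C
  C + 2 semitones → D
  D + 2 semitones → E
  E + 1 semitone → F
  F + 2 semitones → G
  G + 2 semitones → A
Scale: A B C D E F G
Degree 5 = E


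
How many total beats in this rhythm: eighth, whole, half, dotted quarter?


Working:
Beat values:
  eighth = 0.5 beats
  whole = 4 beats
  half = 2 beats
  dotted quarter = 1.5 beats
Sum = 0.5 + 4 + 2 + 1.5
= 8 beats


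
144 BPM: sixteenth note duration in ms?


Working:
One quarter-note beat = 60000 / BPM = 60000 / 144 ms
Sixteenth note = 1/4 × quarter note
Duration = 1/4 × 60000 / 144 = 15000 / 144
= 104.2 ms


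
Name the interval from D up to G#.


Letter names: D → G spans 4 letter names → a 4th
Semitones: D → G# = 6 half-steps
A 4th of 6 semitones is an augmented 4th
= augmented 4th


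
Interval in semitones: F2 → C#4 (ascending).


Step by step:
Absolute semitone position = octave×12 + chromatic position
F2: 2×12 + 5 = 29
C#4: 4×12 + 1 = 49
Difference = 49 - 29 = 20
= 20 semitones


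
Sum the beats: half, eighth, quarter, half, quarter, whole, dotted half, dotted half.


Beat values:
  half = 2 beats
  eighth = 0.5 beats
  quarter = 1 beat
  half = 2 beats
  quarter = 1 beat
  whole = 4 beats
  dotted half = 3 beats
  dotted half = 3 beats
Sum = 2 + 0.5 + 1 + 2 + 1 + 4 + 3 + 3
= 16.5 beats


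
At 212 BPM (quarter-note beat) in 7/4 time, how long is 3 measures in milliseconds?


Working:
Quarter-note beat duration = 60000 / 212 ms
Beats per measure (7/4) = 7
One measure = 7 × 60000 / 212 = 420000 / 212 ms
3 measures = 3 × 420000 / 212 = 1260000 / 212
= 5943.4 ms


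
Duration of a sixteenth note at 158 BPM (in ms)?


Solution.
One quarter-note beat = 60000 / BPM = 60000 / 158 ms
Sixteenth note = 1/4 × quarter note
Duration = 1/4 × 60000 / 158 = 15000 / 158
= 94.9 ms


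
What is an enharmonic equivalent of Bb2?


Step by step:
Enharmonic notes sound the same pitch but are spelled with different letter names
Bb and A# name the same pitch class
= A#2


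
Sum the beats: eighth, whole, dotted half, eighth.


Beat values:
  eighth = 0.5 beats
  whole = 4 beats
  dotted half = 3 beats
  eighth = 0.5 beats
Sum = 0.5 + 4 + 3 + 0.5
= 8 beats


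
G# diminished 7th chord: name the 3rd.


Working:
Diminished 7th chord = root + minor 3rd + diminished 5th + diminished 7th
Seventh chords stack in thirds, so the letter names are G-B-D-F
Root: G#
Minor 3rd above G#: B
Diminished 5th above G#: D
Diminished 7th above G#: F
The 3rd = B


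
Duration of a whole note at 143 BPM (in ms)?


Working:
One quarter-note beat = 60000 / BPM = 60000 / 143 ms
Whole note = 4 × quarter note
Duration = 4 × 60000 / 143 = 240000 / 143
= 1678.3 ms


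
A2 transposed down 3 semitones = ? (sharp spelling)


Working:
A2: chromatic position 9 in octave 2 → absolute = 2×12 + 9 = 33
Transpose down 3: 33 - 3 = 30
30 = 2×12 + 6 → F# in octave 2
Result = F#2


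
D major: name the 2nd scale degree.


Step by step:
Major scale pattern: W-W-H-W-W-W-H (2-2-1-2-2-2-1 semitones)
Starting from D:
  D + 2 semitones → E
  E + 2 semitones → F#
  F# + 1 semitone → G
  G + 2 semitones → A
  A + 2 semitones → B
  B + 2 semitones → C#
  C# + 1 semitone → D
Scale: D E F# G A B C#
Degree 2 = E


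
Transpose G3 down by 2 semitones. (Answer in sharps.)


G3: chromatic position 7 in octave 3 → absolute = 3×12 + 7 = 43
Transpose down 2: 43 - 2 = 41
41 = 3×12 + 5 → F in octave 3
Result = F3


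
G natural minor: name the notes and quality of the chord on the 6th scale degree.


Working:
G natural minor scale: G A Bb C D Eb F
Diatonic triad on degree 6 stacks scale notes 6, 1, 3: Eb G Bb
Eb→G = 4 semitones; Eb→Bb = 7 semitones → major triad
= Eb G Bb (major)


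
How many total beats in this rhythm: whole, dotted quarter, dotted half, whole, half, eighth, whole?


Reasoning:
Beat values:
  whole = 4 beats
  dotted quarter = 1.5 beats
  dotted half = 3 beats
  whole = 4 beats
  half = 2 beats
  eighth = 0.5 beats
  whole = 4 beats
Sum = 4 + 1.5 + 3 + 4 + 2 + 0.5 + 4
= 19 beats


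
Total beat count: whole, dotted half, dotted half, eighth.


Solution.
Beat values:
  whole = 4 beats
  dotted half = 3 beats
  dotted half = 3 beats
  eighth = 0.5 beats
Sum = 4 + 3 + 3 + 0.5
= 10.5 beats


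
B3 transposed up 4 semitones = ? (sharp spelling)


Let's work it out.
B3: chromatic position 11 in octave 3 → absolute = 3×12 + 11 = 47
Transpose up 4: 47 + 4 = 51
51 = 4×12 + 3 → D# in octave 4
Result = D#4


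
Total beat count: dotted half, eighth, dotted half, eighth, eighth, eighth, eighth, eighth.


Beat values:
  dotted half = 3 beats
  eighth = 0.5 beats
  dotted half = 3 beats
  eighth = 0.5 beats
  eighth = 0.5 beats
  eighth = 0.5 beats
  eighth = 0.5 beats
  eighth = 0.5 beats
Sum = 3 + 0.5 + 3 + 0.5 + 0.5 + 0.5 + 0.5 + 0.5
= 9 beats


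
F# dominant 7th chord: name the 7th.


Dominant 7th chord = root + major 3rd + perfect 5th + minor 7th
Seventh chords stack in thirds, so the letter names are F-A-C-E
Root: F#
Major 3rd above F#: A#
Perfect 5th above F#: C#
Minor 7th above F#: E
The 7th = E


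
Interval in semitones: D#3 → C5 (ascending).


Let's work it out.
Absolute semitone position = octave×12 + chromatic position
D#3: 3×12 + 3 = 39
C5: 5×12 + 0 = 60
Difference = 60 - 39 = 21
= 21 semitones


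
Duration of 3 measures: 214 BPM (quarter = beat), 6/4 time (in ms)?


Solution.
Quarter-note beat duration = 60000 / 214 ms
Beats per measure (6/4) = 6
One measure = 6 × 60000 / 214 = 360000 / 214 ms
3 measures = 3 × 360000 / 214 = 1080000 / 214
= 5046.7 ms


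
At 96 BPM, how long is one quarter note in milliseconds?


One quarter-note beat = 60000 / BPM = 60000 / 96 ms
Duration = 60000 / 96
= 625.0 ms


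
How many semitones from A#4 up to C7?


Working:
Absolute semitone position = octave×12 + chromatic position
A#4: 4×12 + 10 = 58
C7: 7×12 + 0 = 84
Difference = 84 - 58 = 26
= 26 semitones


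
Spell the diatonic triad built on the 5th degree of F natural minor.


Let's work it out.
F natural minor scale: F G Ab Bb C Db Eb
Diatonic triad on degree 5 stacks scale notes 5, 7, 2: C Eb G
C→Eb = 3 semitones; C→G = 7 semitones → minor triad
= C Eb G (minor)


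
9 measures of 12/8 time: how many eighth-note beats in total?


Step by step:
Time signature 12/8: the bottom number 8 means the eighth note gets one count
The top number 12 means 12 eighth-note beats per measure
Total = 12 × 9 measures
= 108 eighth-note beats


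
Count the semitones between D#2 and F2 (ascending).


Absolute semitone position = octave×12 + chromatic position
D#2: 2×12 + 3 = 27
F2: 2×12 + 5 = 29
Difference = 29 - 27 = 2
= 2 semitones


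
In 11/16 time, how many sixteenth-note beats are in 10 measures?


Working:
Time signature 11/16: the bottom number 16 means the sixteenth note gets one count
The top number 11 means 11 sixteenth-note beats per measure
Total = 11 × 10 measures
= 110 sixteenth-note beats


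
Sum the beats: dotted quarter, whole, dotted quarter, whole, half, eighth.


Step by step:
Beat values:
  dotted quarter = 1.5 beats
  whole = 4 beats
  dotted quarter = 1.5 beats
  whole = 4 beats
  half = 2 beats
  eighth = 0.5 beats
Sum = 1.5 + 4 + 1.5 + 4 + 2 + 0.5
= 13.5 beats


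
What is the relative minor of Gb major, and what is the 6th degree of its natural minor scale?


The relative minor shares the major's key signature and starts on its 6th degree
6th degree = a major 6th above the tonic; a major 6th above Gb is Eb
→ relative minor of Gb major is Eb minor
Eb natural minor scale: Eb F Gb Ab Bb Cb Db
= Eb minor; 6th degree = Cb


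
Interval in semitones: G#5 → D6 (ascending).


Working:
Absolute semitone position = octave×12 + chromatic position
G#5: 5×12 + 8 = 68
D6: 6×12 + 2 = 74
Difference = 74 - 68 = 6
= 6 semitones


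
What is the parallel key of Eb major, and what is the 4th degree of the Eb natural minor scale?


Solution.
Parallel keys share the same tonic but differ in mode
Eb major → parallel is Eb minor
Eb natural minor scale: Eb F Gb Ab Bb Cb Db
= Eb minor; 4th degree = Ab


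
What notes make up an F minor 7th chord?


Working:
Minor 7th chord = root + minor 3rd + perfect 5th + minor 7th
Seventh chords stack in thirds, so the letter names are F-A-C-E
Root: F
Minor 3rd above F: Ab
Perfect 5th above F: C
Minor 7th above F: Eb
Chord = F Ab C Eb


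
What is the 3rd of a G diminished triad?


Reasoning:
Diminished triad = root + minor 3rd (3 semitones) + diminished 5th (6 semitones)
A triad on G stacks thirds, so the chord tones use letter names G-B-D
Root: G
Minor 3rd above G: Bb
Diminished 5th above G: Db
The 3rd = Bb


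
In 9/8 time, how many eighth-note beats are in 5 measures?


Time signature 9/8: the bottom number 8 means the eighth note gets one count
The top number 9 means 9 eighth-note beats per measure
Total = 9 × 5 measures
= 45 eighth-note beats


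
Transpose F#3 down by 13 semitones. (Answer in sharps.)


Reasoning:
F#3: chromatic position 6 in octave 3 → absolute = 3×12 + 6 = 42
Transpose down 13: 42 - 13 = 29
29 = 2×12 + 5 → F in octave 2
Result = F2


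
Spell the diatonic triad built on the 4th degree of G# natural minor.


Working:
G# natural minor scale: G# A# B C# D# E F#
Diatonic triad on degree 4 stacks scale notes 4, 6, 1: C# E G#
C#→E = 3 semitones; C#→G# = 7 semitones → minor triad
= C# E G# (minor)


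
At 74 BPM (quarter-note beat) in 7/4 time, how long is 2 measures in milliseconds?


Reasoning:
Quarter-note beat duration = 60000 / 74 ms
Beats per measure (7/4) = 7
One measure = 7 × 60000 / 74 = 420000 / 74 ms
2 measures = 2 × 420000 / 74 = 840000 / 74
= 11351.4 ms


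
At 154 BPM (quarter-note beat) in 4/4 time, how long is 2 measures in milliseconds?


Working:
Quarter-note beat duration = 60000 / 154 ms
Beats per measure (4/4) = 4
One measure = 4 × 60000 / 154 = 240000 / 154 ms
2 measures = 2 × 240000 / 154 = 480000 / 154
= 3116.9 ms


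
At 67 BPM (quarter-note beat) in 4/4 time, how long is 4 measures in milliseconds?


Reasoning:
Quarter-note beat duration = 60000 / 67 ms
Beats per measure (4/4) = 4
One measure = 4 × 60000 / 67 = 240000 / 67 ms
4 measures = 4 × 240000 / 67 = 960000 / 67
= 14328.4 ms


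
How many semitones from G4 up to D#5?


Solution.
Absolute semitone position = octave×12 + chromatic position
G4: 4×12 + 7 = 55
D#5: 5×12 + 3 = 63
Difference = 63 - 55 = 8
= 8 semitones


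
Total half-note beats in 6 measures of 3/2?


Working:
Time signature 3/2: the bottom number 2 means the half note gets one count
The top number 3 means 3 half-note beats per measure
Total = 3 × 6 measures
= 18 half-note beats


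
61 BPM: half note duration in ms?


One quarter-note beat = 60000 / BPM = 60000 / 61 ms
Half note = 2 × quarter note
Duration = 2 × 60000 / 61 = 120000 / 61
= 1967.2 ms


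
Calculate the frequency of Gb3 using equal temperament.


f = 440 × 2^(n/12) where n = semitones from A4
Gb3: -15 semitones from A4
f = 440 × 2^(-15/12)
f = 185.00 Hz


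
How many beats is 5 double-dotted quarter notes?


Base quarter note = 1 beat
Dot 1 adds half the previous value: +1/2
Dot 2 adds half the previous value: +1/4
One double-dotted quarter = 1 + 1/2 + 1/4 = 7/4
5 of them = 5 × 7/4 = 35/4
= 35/4 beats


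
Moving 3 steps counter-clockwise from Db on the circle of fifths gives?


Each counter-clockwise step moves down a perfect 5th (= up a perfect 4th)
From Db: Db → F#/Gb → B → E
= E


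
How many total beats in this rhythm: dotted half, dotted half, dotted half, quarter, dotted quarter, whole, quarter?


Solution.
Beat values:
  dotted half = 3 beats
  dotted half = 3 beats
  dotted half = 3 beats
  quarter = 1 beat
  dotted quarter = 1.5 beats
  whole = 4 beats
  quarter = 1 beat
Sum = 3 + 3 + 3 + 1 + 1.5 + 4 + 1
= 16.5 beats


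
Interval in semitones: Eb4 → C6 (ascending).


Step by step:
Absolute semitone position = octave×12 + chromatic position
Eb4: 4×12 + 3 = 51
C6: 6×12 + 0 = 72
Difference = 72 - 51 = 21
= 21 semitones


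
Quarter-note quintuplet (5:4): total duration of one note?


Step by step:
Quintuplet: 5 notes occupy the space of 4 quarter notes
Space = 4 × 1 = 4 beats
Each quintuplet note = 4 / 5 = 4/5 beats
= 4/5 beats


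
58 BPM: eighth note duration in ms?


Reasoning:
One quarter-note beat = 60000 / BPM = 60000 / 58 ms
Eighth note = 1/2 × quarter note
Duration = 1/2 × 60000 / 58 = 30000 / 58
= 517.2 ms


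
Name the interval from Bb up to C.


Reasoning:
Letter names: B → C spans 2 letter names → a 2nd
Semitones: Bb → C = 2 half-steps
A 2nd of 2 semitones is a major 2nd
= major 2nd


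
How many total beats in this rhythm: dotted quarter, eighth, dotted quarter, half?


Reasoning:
Beat values:
  dotted quarter = 1.5 beats
  eighth = 0.5 beats
  dotted quarter = 1.5 beats
  half = 2 beats
Sum = 1.5 + 0.5 + 1.5 + 2
= 5.5 beats


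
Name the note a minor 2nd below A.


Working:
A 2nd spans 2 letter names, so from A we land on G
A minor 2nd = 1 semitone below A
Spell G at that pitch: G#
= G#


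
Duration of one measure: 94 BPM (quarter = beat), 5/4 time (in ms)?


Let's work it out.
Quarter-note beat duration = 60000 / 94 ms
Beats per measure (5/4) = 5
One measure = 5 × 60000 / 94 = 300000 / 94 ms
= 3191.5 ms


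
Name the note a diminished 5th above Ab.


Solution.
A 5th spans 5 letter names, so from A we land on E
A diminished 5th = 6 semitones above Ab
Spell E at that pitch: Ebb
= Ebb


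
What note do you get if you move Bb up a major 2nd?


Solution.
major 2nd: 2 letter names, 2 semitones
Letter: B + 1 → C
Pitch: Bb + 2 semitones, spelled as a C → C
= C


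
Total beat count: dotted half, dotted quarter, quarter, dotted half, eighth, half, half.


Reasoning:
Beat values:
  dotted half = 3 beats
  dotted quarter = 1.5 beats
  quarter = 1 beat
  dotted half = 3 beats
  eighth = 0.5 beats
  half = 2 beats
  half = 2 beats
Sum = 3 + 1.5 + 1 + 3 + 0.5 + 2 + 2
= 13 beats


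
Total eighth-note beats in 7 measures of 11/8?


Working:
Time signature 11/8: the bottom number 8 means the eighth note gets one count
The top number 11 means 11 eighth-note beats per measure
Total = 11 × 7 measures
= 77 eighth-note beats


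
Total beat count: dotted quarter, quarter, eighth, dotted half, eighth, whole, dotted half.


Solution.
Beat values:
  dotted quarter = 1.5 beats
  quarter = 1 beat
  eighth = 0.5 beats
  dotted half = 3 beats
  eighth = 0.5 beats
  whole = 4 beats
  dotted half = 3 beats
Sum = 1.5 + 1 + 0.5 + 3 + 0.5 + 4 + 3
= 13.5 beats


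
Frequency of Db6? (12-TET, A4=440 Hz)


f = 440 × 2^(n/12) where n = semitones from A4
Db6: 16 semitones from A4
f = 440 × 2^(16/12)
f = 1108.73 Hz


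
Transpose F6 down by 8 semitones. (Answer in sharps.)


Step by step:
F6: chromatic position 5 in octave 6 → absolute = 6×12 + 5 = 77
Transpose down 8: 77 - 8 = 69
69 = 5×12 + 9 → A in octave 5
Result = A5


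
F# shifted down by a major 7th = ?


Let's work it out.
major 7th: 7 letter names, 11 semitones
Letter: F - 6 → G
Pitch: F# - 11 semitones, spelled as a G → G
= G


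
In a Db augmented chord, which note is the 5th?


Step by step:
Augmented triad = root + major 3rd (4 semitones) + augmented 5th (8 semitones)
A triad on Db stacks thirds, so the chord tones use letter names D-F-A
Root: Db
Major 3rd above Db: F
Augmented 5th above Db: A
The 5th = A


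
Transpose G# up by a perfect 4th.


Solution.
perfect 4th: 4 letter names, 5 semitones
Letter: G + 3 → C
Pitch: G# + 5 semitones, spelled as a C → C#
= C#


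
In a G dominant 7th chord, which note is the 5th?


Let's work it out.
Dominant 7th chord = root + major 3rd + perfect 5th + minor 7th
Seventh chords stack in thirds, so the letter names are G-B-D-F
Root: G
Major 3rd above G: B
Perfect 5th above G: D
Minor 7th above G: F
The 5th = D


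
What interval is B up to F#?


Solution.
Letter names: B → F spans 5 letter names → a 5th
Semitones: B → F# = 7 half-steps
A 5th of 7 semitones is a perfect 5th
= perfect 5th


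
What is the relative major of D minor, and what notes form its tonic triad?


Working:
The relative major shares the key signature and is a minor 3rd above the minor tonic
A minor 3rd above D is F
→ relative major of D minor is F major
Tonic triad of F major = root + major 3rd + perfect 5th = F A C
= F major; triad = F A C


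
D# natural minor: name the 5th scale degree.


Natural minor scale pattern: W-H-W-W-H-W-W (2-1-2-2-1-2-2 semitones)
Starting from D#:
  D# + 2 semitones → E#
  E# + 1 semitone → F#
  F# + 2 semitones → G#
  G# + 2 semitones → A#
  A# + 1 semitone → B
  B + 2 semitones → C#
  C# + 2 semitones → D#
Scale: D# E# F# G# A# B C#
Degree 5 = A#


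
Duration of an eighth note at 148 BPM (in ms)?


Working:
One quarter-note beat = 60000 / BPM = 60000 / 148 ms
Eighth note = 1/2 × quarter note
Duration = 1/2 × 60000 / 148 = 30000 / 148
= 202.7 ms


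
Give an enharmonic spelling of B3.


Enharmonic notes sound the same pitch but are spelled with different letter names
B and Cb name the same pitch class
Octave numbers change at C, so B3 = Cb4
= Cb4


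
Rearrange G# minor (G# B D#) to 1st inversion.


Working:
Root position: G# B D#
1st inversion: move root up an octave
Bass note: B
Notes (bottom to top) = B D# G#


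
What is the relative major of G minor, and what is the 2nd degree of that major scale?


The relative major shares the key signature and is a minor 3rd above the minor tonic
A minor 3rd above G is Bb
→ relative major of G minor is Bb major
Bb major scale: Bb C D Eb F G A
= Bb major; 2nd degree = C


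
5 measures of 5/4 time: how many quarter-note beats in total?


Time signature 5/4: the bottom number 4 means the quarter note gets one count
The top number 5 means 5 quarter-note beats per measure
Total = 5 × 5 measures
= 25 quarter-note beats


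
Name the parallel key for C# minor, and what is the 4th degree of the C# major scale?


Parallel keys share the same tonic but differ in mode
C# minor → parallel is C# major
C# major scale: C# D# E# F# G# A# B#
= C# major; 4th degree = F#


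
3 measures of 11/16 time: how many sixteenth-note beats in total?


Time signature 11/16: the bottom number 16 means the sixteenth note gets one count
The top number 11 means 11 sixteenth-note beats per measure
Total = 11 × 3 measures
= 33 sixteenth-note beats


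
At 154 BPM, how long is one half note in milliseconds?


Reasoning:
One quarter-note beat = 60000 / BPM = 60000 / 154 ms
Half note = 2 × quarter note
Duration = 2 × 60000 / 154 = 120000 / 154
= 779.2 ms


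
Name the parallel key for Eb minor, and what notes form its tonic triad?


Reasoning:
Parallel keys share the same tonic but differ in mode
Eb minor → parallel is Eb major
Tonic triad of Eb major = Eb G Bb
= Eb major; triad = Eb G Bb


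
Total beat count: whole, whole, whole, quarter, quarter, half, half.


Beat values:
  whole = 4 beats
  whole = 4 beats
  whole = 4 beats
  quarter = 1 beat
  quarter = 1 beat
  half = 2 beats
  half = 2 beats
Sum = 4 + 4 + 4 + 1 + 1 + 2 + 2
= 18 beats


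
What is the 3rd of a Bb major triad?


Major triad = root + major 3rd (4 semitones) + perfect 5th (7 semitones)
A triad on Bb stacks thirds, so the chord tones use letter names B-D-F
Root: Bb
Major 3rd above Bb: D
Perfect 5th above Bb: F
The 3rd = D


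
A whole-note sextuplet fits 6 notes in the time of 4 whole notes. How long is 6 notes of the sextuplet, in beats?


Sextuplet: 6 notes occupy the space of 4 whole notes
Space = 4 × 4 = 16 beats
Each sextuplet note = 16 / 6 = 8/3 beats
6 notes = 6 × 8/3 = 16
= 16 beats


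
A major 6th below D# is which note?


Step by step:
A 6th spans 6 letter names, so from D we land on F
A major 6th = 9 semitones below D#
Spell F at that pitch: F#
= F#


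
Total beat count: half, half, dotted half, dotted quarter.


Solution.
Beat values:
  half = 2 beats
  half = 2 beats
  dotted half = 3 beats
  dotted quarter = 1.5 beats
Sum = 2 + 2 + 3 + 1.5
= 8.5 beats


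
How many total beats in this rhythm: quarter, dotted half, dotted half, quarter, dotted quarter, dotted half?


Let's work it out.
Beat values:
  quarter = 1 beat
  dotted half = 3 beats
  dotted half = 3 beats
  quarter = 1 beat
  dotted quarter = 1.5 beats
  dotted half = 3 beats
Sum = 1 + 3 + 3 + 1 + 1.5 + 3
= 12.5 beats


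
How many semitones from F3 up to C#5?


Solution.
Absolute semitone position = octave×12 + chromatic position
F3: 3×12 + 5 = 41
C#5: 5×12 + 1 = 61
Difference = 61 - 41 = 20
= 20 semitones


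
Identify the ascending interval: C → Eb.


Letter names: C → E spans 3 letter names → a 3rd
Semitones: C → Eb = 3 half-steps
A 3rd of 3 semitones is a minor 3rd
= minor 3rd


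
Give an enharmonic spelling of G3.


Enharmonic notes sound the same pitch but are spelled with different letter names
G and Abb name the same pitch class
= Abb3


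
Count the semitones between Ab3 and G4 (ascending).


Solution.
Absolute semitone position = octave×12 + chromatic position
Ab3: 3×12 + 8 = 44
G4: 4×12 + 7 = 55
Difference = 55 - 44 = 11
= 11 semitones


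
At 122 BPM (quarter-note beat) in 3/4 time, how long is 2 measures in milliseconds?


Quarter-note beat duration = 60000 / 122 ms
Beats per measure (3/4) = 3
One measure = 3 × 60000 / 122 = 180000 / 122 ms
2 measures = 2 × 180000 / 122 = 360000 / 122
= 2950.8 ms


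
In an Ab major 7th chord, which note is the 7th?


Step by step:
Major 7th chord = root + major 3rd + perfect 5th + major 7th
Seventh chords stack in thirds, so the letter names are A-C-E-G
Root: Ab
Major 3rd above Ab: C
Perfect 5th above Ab: Eb
Major 7th above Ab: G
The 7th = G


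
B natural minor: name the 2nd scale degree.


Let's work it out.
Natural minor scale pattern: W-H-W-W-H-W-W (2-1-2-2-1-2-2 semitones)
Starting from B:
  B + 2 semitones → C#
  C# + 1 semitone → D
  D + 2 semitones → E
  E + 2 semitones → F#
  F# + 1 semitone → G
  G + 2 semitones → A
  A + 2 semitones → B
Scale: B C# D E F# G A
Degree 2 = C#


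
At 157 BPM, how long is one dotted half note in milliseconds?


Let's work it out.
One quarter-note beat = 60000 / BPM = 60000 / 157 ms
Dotted half note = 3 × quarter note
Duration = 3 × 60000 / 157 = 180000 / 157
= 1146.5 ms


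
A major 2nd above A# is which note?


Solution.
A 2nd spans 2 letter names, so from A we land on B
A major 2nd = 2 semitones above A#
Spell B at that pitch: B#
= B#


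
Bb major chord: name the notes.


Major triad = root + major 3rd (4 semitones) + perfect 5th (7 semitones)
A triad on Bb stacks thirds, so the chord tones use letter names B-D-F
Root: Bb
Major 3rd above Bb: D
Perfect 5th above Bb: F
Chord = Bb D F


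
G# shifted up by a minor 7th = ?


Working:
minor 7th: 7 letter names, 10 semitones
Letter: G + 6 → F
Pitch: G# + 10 semitones, spelled as an F → F#
= F#


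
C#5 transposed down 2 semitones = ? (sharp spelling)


C#5: chromatic position 1 in octave 5 → absolute = 5×12 + 1 = 61
Transpose down 2: 61 - 2 = 59
59 = 4×12 + 11 → B in octave 4
Result = B4


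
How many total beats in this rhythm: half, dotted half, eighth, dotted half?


Beat values:
  half = 2 beats
  dotted half = 3 beats
  eighth = 0.5 beats
  dotted half = 3 beats
Sum = 2 + 3 + 0.5 + 3
= 8.5 beats


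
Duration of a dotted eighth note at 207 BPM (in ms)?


Working:
One quarter-note beat = 60000 / BPM = 60000 / 207 ms
Dotted eighth note = 3/4 × quarter note
Duration = 3/4 × 60000 / 207 = 45000 / 207
= 217.4 ms


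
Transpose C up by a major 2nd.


Step by step:
major 2nd: 2 letter names, 2 semitones
Letter: C + 1 → D
Pitch: C + 2 semitones, spelled as a D → D
= D


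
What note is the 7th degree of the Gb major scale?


Let's work it out.
Major scale pattern: W-W-H-W-W-W-H (2-2-1-2-2-2-1 semitones)
Starting from Gb:
  Gb + 2 semitones → Ab
  Ab + 2 semitones → Bb
  Bb + 1 semitone → Cb
  Cb + 2 semitones → Db
  Db + 2 semitones → Eb
  Eb + 2 semitones → F
  F + 1 semitone → Gb
Scale: Gb Ab Bb Cb Db Eb F
Degree 7 = F


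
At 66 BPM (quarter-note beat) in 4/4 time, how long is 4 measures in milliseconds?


Step by step:
Quarter-note beat duration = 60000 / 66 ms
Beats per measure (4/4) = 4
One measure = 4 × 60000 / 66 = 240000 / 66 ms
4 measures = 4 × 240000 / 66 = 960000 / 66
= 14545.5 ms


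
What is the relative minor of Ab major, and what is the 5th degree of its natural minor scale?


Working:
The relative minor shares the major's key signature and starts on its 6th degree
6th degree = a major 6th above the tonic; a major 6th above Ab is F
→ relative minor of Ab major is F minor
F natural minor scale: F G Ab Bb C Db Eb
= F minor; 5th degree = C


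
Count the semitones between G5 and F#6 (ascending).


Working:
Absolute semitone position = octave×12 + chromatic position
G5: 5×12 + 7 = 67
F#6: 6×12 + 6 = 78
Difference = 78 - 67 = 11
= 11 semitones


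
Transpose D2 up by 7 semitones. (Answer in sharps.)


Solution.
D2: chromatic position 2 in octave 2 → absolute = 2×12 + 2 = 26
Transpose up 7: 26 + 7 = 33
33 = 2×12 + 9 → A in octave 2
Result = A2


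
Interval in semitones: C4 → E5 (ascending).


Reasoning:
Absolute semitone position = octave×12 + chromatic position
C4: 4×12 + 0 = 48
E5: 5×12 + 4 = 64
Difference = 64 - 48 = 16
= 16 semitones


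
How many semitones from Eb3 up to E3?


Let's work it out.
Absolute semitone position = octave×12 + chromatic position
Eb3: 3×12 + 3 = 39
E3: 3×12 + 4 = 40
Difference = 40 - 39 = 1
= 1 semitone


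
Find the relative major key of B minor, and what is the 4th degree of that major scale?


Reasoning:
The relative major shares the key signature and is a minor 3rd above the minor tonic
A minor 3rd above B is D
→ relative major of B minor is D major
D major scale: D E F# G A B C#
= D major; 4th degree = G


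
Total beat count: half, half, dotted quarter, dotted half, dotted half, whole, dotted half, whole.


Let's work it out.
Beat values:
  half = 2 beats
  half = 2 beats
  dotted quarter = 1.5 beats
  dotted half = 3 beats
  dotted half = 3 beats
  whole = 4 beats
  dotted half = 3 beats
  whole = 4 beats
Sum = 2 + 2 + 1.5 + 3 + 3 + 4 + 3 + 4
= 22.5 beats


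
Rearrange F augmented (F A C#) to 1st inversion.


Reasoning:
Root position: F A C#
1st inversion: move root up an octave
Bass note: A
Notes (bottom to top) = A C# F


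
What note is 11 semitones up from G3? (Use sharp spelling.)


Reasoning:
G3: chromatic position 7 in octave 3 → absolute = 3×12 + 7 = 43
Transpose up 11: 43 + 11 = 54
54 = 4×12 + 6 → F# in octave 4
Result = F#4


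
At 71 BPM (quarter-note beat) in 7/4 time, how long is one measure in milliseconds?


Step by step:
Quarter-note beat duration = 60000 / 71 ms
Beats per measure (7/4) = 7
One measure = 7 × 60000 / 71 = 420000 / 71 ms
= 5915.5 ms


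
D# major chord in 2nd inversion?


Step by step:
Root position: D# F## A#
2nd inversion: move root and 3rd up an octave
Bass note: A#
Notes (bottom to top) = A# D# F##


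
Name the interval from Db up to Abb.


Reasoning:
Letter names: D → A spans 5 letter names → a 5th
Semitones: Db → Abb = 6 half-steps
A 5th of 6 semitones is a diminished 5th
= diminished 5th


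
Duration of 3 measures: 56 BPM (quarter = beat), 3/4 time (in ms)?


Reasoning:
Quarter-note beat duration = 60000 / 56 ms
Beats per measure (3/4) = 3
One measure = 3 × 60000 / 56 = 180000 / 56 ms
3 measures = 3 × 180000 / 56 = 540000 / 56
= 9642.9 ms


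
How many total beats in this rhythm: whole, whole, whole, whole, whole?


Let's work it out.
Beat values:
  whole = 4 beats
  whole = 4 beats
  whole = 4 beats
  whole = 4 beats
  whole = 4 beats
Sum = 4 + 4 + 4 + 4 + 4
= 20 beats


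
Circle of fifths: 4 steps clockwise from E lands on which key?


Working:
Each clockwise step on the circle of fifths moves up a perfect 5th
From E: E → B → F#/Gb → Db → Ab
= Ab


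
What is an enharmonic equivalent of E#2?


Enharmonic notes sound the same pitch but are spelled with different letter names
E# and F name the same pitch class
= F2


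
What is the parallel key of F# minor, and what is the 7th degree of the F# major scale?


Working:
Parallel keys share the same tonic but differ in mode
F# minor → parallel is F# major
F# major scale: F# G# A# B C# D# E#
= F# major; 7th degree = E#
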